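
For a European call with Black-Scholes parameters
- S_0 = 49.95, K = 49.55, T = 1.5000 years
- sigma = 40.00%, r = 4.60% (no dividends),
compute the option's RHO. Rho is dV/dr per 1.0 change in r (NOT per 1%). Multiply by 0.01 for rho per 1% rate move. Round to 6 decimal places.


Answer: Rho = 32.261055

Derivation:
d1 = 0.4022067145; d2 = -0.0876912341
phi(d1) = 0.3679443210; exp(-qT) = 1.0000000000; exp(-rT) = 0.9333266801
N(d2) = 0.4650610435
Rho = K*T*exp(-rT)*N(d2) = 49.5500 * 1.5000 * 0.9333266801 * 0.4650610435 = 32.261055


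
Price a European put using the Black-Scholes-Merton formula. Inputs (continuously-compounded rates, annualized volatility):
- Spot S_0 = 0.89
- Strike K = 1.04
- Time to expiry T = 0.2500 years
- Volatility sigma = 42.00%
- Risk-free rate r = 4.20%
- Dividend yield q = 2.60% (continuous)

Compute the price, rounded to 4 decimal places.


d1 = (ln(S/K) + (r - q + 0.5*sigma^2) * T) / (sigma * sqrt(T)) = -0.61764062
d2 = d1 - sigma * sqrt(T) = -0.82764062
exp(-rT) = 0.98955493; exp(-qT) = 0.99352108
P = K * exp(-rT) * N(-d2) - S_0 * exp(-qT) * N(-d1)
N(-d1) = 0.73159387; N(-d2) = 0.79606297
P = 1.0400 * 0.98955493 * 0.79606297 - 0.8900 * 0.99352108 * 0.73159387 = 0.1724

Answer: Price = 0.1724


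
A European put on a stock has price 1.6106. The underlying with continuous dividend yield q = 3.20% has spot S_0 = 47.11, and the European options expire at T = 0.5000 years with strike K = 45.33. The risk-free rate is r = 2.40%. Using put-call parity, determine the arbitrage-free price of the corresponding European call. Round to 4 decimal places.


Answer: Call price = 3.1835

Derivation:
Put-call parity: C - P = S_0 * exp(-qT) - K * exp(-rT).
S_0 * exp(-qT) = 47.1100 * 0.98412732 = 46.36223805
K * exp(-rT) = 45.3300 * 0.98807171 = 44.78929074
C = P + S*exp(-qT) - K*exp(-rT)
C = 1.6106 + 46.36223805 - 44.78929074 = 3.1835


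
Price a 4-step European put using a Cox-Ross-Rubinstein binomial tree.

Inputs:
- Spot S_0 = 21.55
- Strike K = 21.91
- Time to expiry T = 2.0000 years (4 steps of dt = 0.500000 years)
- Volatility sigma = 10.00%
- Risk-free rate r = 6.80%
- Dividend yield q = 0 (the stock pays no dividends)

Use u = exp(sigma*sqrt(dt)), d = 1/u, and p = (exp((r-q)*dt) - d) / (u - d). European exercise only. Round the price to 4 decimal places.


dt = T/N = 0.500000
u = exp(sigma*sqrt(dt)) = 1.073271; d = 1/u = 0.931731
p = (exp((r-q)*dt) - d) / (u - d) = 0.726676
Discount per step: exp(-r*dt) = 0.966572
Stock lattice S(k, i) with i counting down-moves:
  k=0: S(0,0) = 21.5500
  k=1: S(1,0) = 23.1290; S(1,1) = 20.0788
  k=2: S(2,0) = 24.8237; S(2,1) = 21.5500; S(2,2) = 18.7081
  k=3: S(3,0) = 26.6425; S(3,1) = 23.1290; S(3,2) = 20.0788; S(3,3) = 17.4309
  k=4: S(4,0) = 28.5946; S(4,1) = 24.8237; S(4,2) = 21.5500; S(4,3) = 18.7081; S(4,4) = 16.2409
Terminal payoffs V(N, i) = max(K - S_T, 0):
  V(4,0) = 0.000000; V(4,1) = 0.000000; V(4,2) = 0.360000; V(4,3) = 3.201940; V(4,4) = 5.669094
Backward induction: V(k, i) = exp(-r*dt) * [p * V(k+1, i) + (1-p) * V(k+1, i+1)].
  V(3,0) = exp(-r*dt) * [p*0.000000 + (1-p)*0.000000] = 0.000000
  V(3,1) = exp(-r*dt) * [p*0.000000 + (1-p)*0.360000] = 0.095107
  V(3,2) = exp(-r*dt) * [p*0.360000 + (1-p)*3.201940] = 1.098769
  V(3,3) = exp(-r*dt) * [p*3.201940 + (1-p)*5.669094] = 3.746694
  V(2,0) = exp(-r*dt) * [p*0.000000 + (1-p)*0.095107] = 0.025126
  V(2,1) = exp(-r*dt) * [p*0.095107 + (1-p)*1.098769] = 0.357083
  V(2,2) = exp(-r*dt) * [p*1.098769 + (1-p)*3.746694] = 1.761587
  V(1,0) = exp(-r*dt) * [p*0.025126 + (1-p)*0.357083] = 0.111985
  V(1,1) = exp(-r*dt) * [p*0.357083 + (1-p)*1.761587] = 0.716198
  V(0,0) = exp(-r*dt) * [p*0.111985 + (1-p)*0.716198] = 0.267867

Answer: Price = V(0,0) = 0.2679


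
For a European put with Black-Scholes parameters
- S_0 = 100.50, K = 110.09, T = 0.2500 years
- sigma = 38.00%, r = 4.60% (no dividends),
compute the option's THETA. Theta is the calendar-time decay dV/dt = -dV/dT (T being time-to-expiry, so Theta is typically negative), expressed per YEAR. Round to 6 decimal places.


Answer: Theta = -10.969299

Derivation:
d1 = -0.3241604504; d2 = -0.5141604504
phi(d1) = 0.3785229658; exp(-qT) = 1.0000000000; exp(-rT) = 0.9885658722
Theta = -S*exp(-qT)*phi(d1)*sigma/(2*sqrt(T)) + r*K*exp(-rT)*N(-d2) - q*S*exp(-qT)*N(-d1)
N(-d1) = 0.6270917186; N(-d2) = 0.6964300918; sqrt(T) = 0.5000000000
Term 1 = -100.5000 * 1.0000000000 * 0.3785229658 * 0.3800 / (2 * 0.5000000000) = -14.4557920639
Term 2 = 0.0460 * 110.0900 * 0.9885658722 * 0.6964300918 = 3.4864933804
Term 3 = 0 (no dividend yield, q = 0)
Theta = -14.4557920639 + (3.4864933804) + (0.0000000000) = -10.969299


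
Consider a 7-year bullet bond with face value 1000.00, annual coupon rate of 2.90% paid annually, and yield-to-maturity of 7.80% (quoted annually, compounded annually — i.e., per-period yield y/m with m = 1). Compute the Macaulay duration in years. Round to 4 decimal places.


Coupon per period c = face * coupon_rate / m = 29.000000
Periods per year m = 1; per-period yield y/m = 0.078000
Number of cashflows N = 7
Cashflows (t years, CF_t, discount factor 1/(1+y/m)^(m*t), PV):
  t = 1.0000: CF_t = 29.000000, DF = 0.927644, PV = 26.901670
  t = 2.0000: CF_t = 29.000000, DF = 0.860523, PV = 24.955167
  t = 3.0000: CF_t = 29.000000, DF = 0.798259, PV = 23.149505
  t = 4.0000: CF_t = 29.000000, DF = 0.740500, PV = 21.474495
  t = 5.0000: CF_t = 29.000000, DF = 0.686920, PV = 19.920682
  t = 6.0000: CF_t = 29.000000, DF = 0.637217, PV = 18.479296
  t = 7.0000: CF_t = 1029.000000, DF = 0.591111, PV = 608.252705
Price P = sum_t PV_t = 743.133519
Macaulay numerator sum_t t * PV_t:
  t * PV_t at t = 1.0000: 26.901670
  t * PV_t at t = 2.0000: 49.910334
  t * PV_t at t = 3.0000: 69.448516
  t * PV_t at t = 4.0000: 85.897979
  t * PV_t at t = 5.0000: 99.603408
  t * PV_t at t = 6.0000: 110.875779
  t * PV_t at t = 7.0000: 4257.768933
Macaulay duration D = (sum_t t * PV_t) / P = 4700.406618 / 743.133519 = 6.325117

Answer: Macaulay duration = 6.3251 years


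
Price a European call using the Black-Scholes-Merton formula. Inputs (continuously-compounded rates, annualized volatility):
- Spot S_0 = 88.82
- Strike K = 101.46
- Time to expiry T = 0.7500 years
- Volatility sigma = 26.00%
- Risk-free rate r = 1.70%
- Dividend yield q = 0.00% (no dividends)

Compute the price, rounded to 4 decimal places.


d1 = (ln(S/K) + (r - q + 0.5*sigma^2) * T) / (sigma * sqrt(T)) = -0.42170011
d2 = d1 - sigma * sqrt(T) = -0.64686672
exp(-rT) = 0.98733094; exp(-qT) = 1.00000000
C = S_0 * exp(-qT) * N(d1) - K * exp(-rT) * N(d2)
N(d1) = 0.33662196; N(d2) = 0.25885910
C = 88.8200 * 1.00000000 * 0.33662196 - 101.4600 * 0.98733094 * 0.25885910 = 3.9677

Answer: Price = 3.9677


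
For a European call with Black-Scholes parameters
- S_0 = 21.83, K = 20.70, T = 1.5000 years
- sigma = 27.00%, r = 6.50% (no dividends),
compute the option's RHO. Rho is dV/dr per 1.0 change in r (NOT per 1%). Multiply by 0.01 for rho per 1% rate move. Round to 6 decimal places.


d1 = 0.6209198554; d2 = 0.2902387402
phi(d1) = 0.3289961381; exp(-qT) = 1.0000000000; exp(-rT) = 0.9071023416
N(d2) = 0.6141831996
Rho = K*T*exp(-rT)*N(d2) = 20.7000 * 1.5000 * 0.9071023416 * 0.6141831996 = 17.298794

Answer: Rho = 17.298794


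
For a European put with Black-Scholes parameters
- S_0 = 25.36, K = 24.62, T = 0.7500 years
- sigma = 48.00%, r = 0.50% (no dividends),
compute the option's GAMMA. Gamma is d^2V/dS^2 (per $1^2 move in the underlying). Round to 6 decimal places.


d1 = 0.2881074280; d2 = -0.1275847658
phi(d1) = 0.3827238844; exp(-qT) = 1.0000000000; exp(-rT) = 0.9962570225
Gamma = exp(-qT) * phi(d1) / (S * sigma * sqrt(T)) = 1.0000000000 * 0.3827238844 / (25.3600 * 0.4800 * 0.8660254038) = 0.036305

Answer: Gamma = 0.036305


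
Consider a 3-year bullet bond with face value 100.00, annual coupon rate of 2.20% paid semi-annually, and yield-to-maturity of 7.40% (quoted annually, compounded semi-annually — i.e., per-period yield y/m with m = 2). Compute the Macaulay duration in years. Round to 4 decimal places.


Answer: Macaulay duration = 2.9120 years

Derivation:
Coupon per period c = face * coupon_rate / m = 1.100000
Periods per year m = 2; per-period yield y/m = 0.037000
Number of cashflows N = 6
Cashflows (t years, CF_t, discount factor 1/(1+y/m)^(m*t), PV):
  t = 0.5000: CF_t = 1.100000, DF = 0.964320, PV = 1.060752
  t = 1.0000: CF_t = 1.100000, DF = 0.929913, PV = 1.022905
  t = 1.5000: CF_t = 1.100000, DF = 0.896734, PV = 0.986408
  t = 2.0000: CF_t = 1.100000, DF = 0.864739, PV = 0.951213
  t = 2.5000: CF_t = 1.100000, DF = 0.833885, PV = 0.917274
  t = 3.0000: CF_t = 101.100000, DF = 0.804132, PV = 81.297767
Price P = sum_t PV_t = 86.236318
Macaulay numerator sum_t t * PV_t:
  t * PV_t at t = 0.5000: 0.530376
  t * PV_t at t = 1.0000: 1.022905
  t * PV_t at t = 1.5000: 1.479611
  t * PV_t at t = 2.0000: 1.902425
  t * PV_t at t = 2.5000: 2.293184
  t * PV_t at t = 3.0000: 243.893301
Macaulay duration D = (sum_t t * PV_t) / P = 251.121803 / 86.236318 = 2.912019


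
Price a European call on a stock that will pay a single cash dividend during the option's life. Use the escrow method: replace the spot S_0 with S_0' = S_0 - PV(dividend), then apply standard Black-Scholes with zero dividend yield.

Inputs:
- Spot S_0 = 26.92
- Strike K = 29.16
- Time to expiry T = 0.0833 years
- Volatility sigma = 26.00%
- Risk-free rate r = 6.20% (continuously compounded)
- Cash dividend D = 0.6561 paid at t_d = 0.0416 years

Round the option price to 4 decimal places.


Answer: Price = 0.0895

Derivation:
PV(D) = D * exp(-r * t_d) = 0.6561 * 0.99742412 = 0.65440997
S_0' = S_0 - PV(D) = 26.9200 - 0.65440997 = 26.26559003
d1 = (ln(S_0'/K) + (r + sigma^2/2)*T) / (sigma*sqrt(T)) = -1.28674542
d2 = d1 - sigma*sqrt(T) = -1.36178594
exp(-rT) = 0.99484871
N(d1) = 0.09909152; N(d2) = 0.08663272
C = S_0' * N(d1) - K * exp(-rT) * N(d2) = 26.26559003 * 0.09909152 - 29.1600 * 0.99484871 * 0.08663272 = 0.0895


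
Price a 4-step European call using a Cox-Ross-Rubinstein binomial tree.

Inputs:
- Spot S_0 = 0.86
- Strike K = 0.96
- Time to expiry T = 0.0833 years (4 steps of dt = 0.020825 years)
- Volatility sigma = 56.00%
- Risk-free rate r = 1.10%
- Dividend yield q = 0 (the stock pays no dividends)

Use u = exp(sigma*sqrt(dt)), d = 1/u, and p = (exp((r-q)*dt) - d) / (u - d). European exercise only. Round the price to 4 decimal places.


Answer: Price = V(0,0) = 0.0240

Derivation:
dt = T/N = 0.020825
u = exp(sigma*sqrt(dt)) = 1.084168; d = 1/u = 0.922366
p = (exp((r-q)*dt) - d) / (u - d) = 0.481224
Discount per step: exp(-r*dt) = 0.999771
Stock lattice S(k, i) with i counting down-moves:
  k=0: S(0,0) = 0.8600
  k=1: S(1,0) = 0.9324; S(1,1) = 0.7932
  k=2: S(2,0) = 1.0109; S(2,1) = 0.8600; S(2,2) = 0.7317
  k=3: S(3,0) = 1.0959; S(3,1) = 0.9324; S(3,2) = 0.7932; S(3,3) = 0.6749
  k=4: S(4,0) = 1.1882; S(4,1) = 1.0109; S(4,2) = 0.8600; S(4,3) = 0.7317; S(4,4) = 0.6225
Terminal payoffs V(N, i) = max(S_T - K, 0):
  V(4,0) = 0.228187; V(4,1) = 0.050861; V(4,2) = 0.000000; V(4,3) = 0.000000; V(4,4) = 0.000000
Backward induction: V(k, i) = exp(-r*dt) * [p * V(k+1, i) + (1-p) * V(k+1, i+1)].
  V(3,0) = exp(-r*dt) * [p*0.228187 + (1-p)*0.050861] = 0.136163
  V(3,1) = exp(-r*dt) * [p*0.050861 + (1-p)*0.000000] = 0.024470
  V(3,2) = exp(-r*dt) * [p*0.000000 + (1-p)*0.000000] = 0.000000
  V(3,3) = exp(-r*dt) * [p*0.000000 + (1-p)*0.000000] = 0.000000
  V(2,0) = exp(-r*dt) * [p*0.136163 + (1-p)*0.024470] = 0.078202
  V(2,1) = exp(-r*dt) * [p*0.024470 + (1-p)*0.000000] = 0.011773
  V(2,2) = exp(-r*dt) * [p*0.000000 + (1-p)*0.000000] = 0.000000
  V(1,0) = exp(-r*dt) * [p*0.078202 + (1-p)*0.011773] = 0.043730
  V(1,1) = exp(-r*dt) * [p*0.011773 + (1-p)*0.000000] = 0.005664
  V(0,0) = exp(-r*dt) * [p*0.043730 + (1-p)*0.005664] = 0.023977


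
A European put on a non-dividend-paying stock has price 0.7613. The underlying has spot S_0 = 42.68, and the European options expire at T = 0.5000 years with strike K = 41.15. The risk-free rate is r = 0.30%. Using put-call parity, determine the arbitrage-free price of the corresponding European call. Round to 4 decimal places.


Put-call parity: C - P = S_0 * exp(-qT) - K * exp(-rT).
S_0 * exp(-qT) = 42.6800 * 1.00000000 = 42.68000000
K * exp(-rT) = 41.1500 * 0.99850112 = 41.08832127
C = P + S*exp(-qT) - K*exp(-rT)
C = 0.7613 + 42.68000000 - 41.08832127 = 2.3530

Answer: Call price = 2.3530


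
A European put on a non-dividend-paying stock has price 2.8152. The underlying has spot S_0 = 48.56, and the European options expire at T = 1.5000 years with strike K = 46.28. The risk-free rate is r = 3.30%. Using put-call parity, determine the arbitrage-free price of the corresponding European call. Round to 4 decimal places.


Answer: Call price = 7.3303

Derivation:
Put-call parity: C - P = S_0 * exp(-qT) - K * exp(-rT).
S_0 * exp(-qT) = 48.5600 * 1.00000000 = 48.56000000
K * exp(-rT) = 46.2800 * 0.95170516 = 44.04491472
C = P + S*exp(-qT) - K*exp(-rT)
C = 2.8152 + 48.56000000 - 44.04491472 = 7.3303


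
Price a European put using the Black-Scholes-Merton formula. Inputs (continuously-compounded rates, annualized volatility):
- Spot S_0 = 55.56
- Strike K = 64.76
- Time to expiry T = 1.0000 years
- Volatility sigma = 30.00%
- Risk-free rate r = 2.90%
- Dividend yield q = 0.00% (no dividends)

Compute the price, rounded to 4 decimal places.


d1 = (ln(S/K) + (r - q + 0.5*sigma^2) * T) / (sigma * sqrt(T)) = -0.26408204
d2 = d1 - sigma * sqrt(T) = -0.56408204
exp(-rT) = 0.97141646; exp(-qT) = 1.00000000
P = K * exp(-rT) * N(-d2) - S_0 * exp(-qT) * N(-d1)
N(-d1) = 0.60414165; N(-d2) = 0.71365085
P = 64.7600 * 0.97141646 * 0.71365085 - 55.5600 * 1.00000000 * 0.60414165 = 11.3289

Answer: Price = 11.3289


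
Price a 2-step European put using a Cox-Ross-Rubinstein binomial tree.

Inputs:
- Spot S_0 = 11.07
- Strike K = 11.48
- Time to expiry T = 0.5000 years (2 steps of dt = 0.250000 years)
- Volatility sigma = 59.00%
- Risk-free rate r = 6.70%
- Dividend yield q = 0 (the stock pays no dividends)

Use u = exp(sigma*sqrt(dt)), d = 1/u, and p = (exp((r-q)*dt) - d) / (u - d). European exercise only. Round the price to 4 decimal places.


Answer: Price = V(0,0) = 1.7315

Derivation:
dt = T/N = 0.250000
u = exp(sigma*sqrt(dt)) = 1.343126; d = 1/u = 0.744532
p = (exp((r-q)*dt) - d) / (u - d) = 0.454998
Discount per step: exp(-r*dt) = 0.983390
Stock lattice S(k, i) with i counting down-moves:
  k=0: S(0,0) = 11.0700
  k=1: S(1,0) = 14.8684; S(1,1) = 8.2420
  k=2: S(2,0) = 19.9702; S(2,1) = 11.0700; S(2,2) = 6.1364
Terminal payoffs V(N, i) = max(K - S_T, 0):
  V(2,0) = 0.000000; V(2,1) = 0.410000; V(2,2) = 5.343597
Backward induction: V(k, i) = exp(-r*dt) * [p * V(k+1, i) + (1-p) * V(k+1, i+1)].
  V(1,0) = exp(-r*dt) * [p*0.000000 + (1-p)*0.410000] = 0.219739
  V(1,1) = exp(-r*dt) * [p*0.410000 + (1-p)*5.343597] = 3.047347
  V(0,0) = exp(-r*dt) * [p*0.219739 + (1-p)*3.047347] = 1.731543


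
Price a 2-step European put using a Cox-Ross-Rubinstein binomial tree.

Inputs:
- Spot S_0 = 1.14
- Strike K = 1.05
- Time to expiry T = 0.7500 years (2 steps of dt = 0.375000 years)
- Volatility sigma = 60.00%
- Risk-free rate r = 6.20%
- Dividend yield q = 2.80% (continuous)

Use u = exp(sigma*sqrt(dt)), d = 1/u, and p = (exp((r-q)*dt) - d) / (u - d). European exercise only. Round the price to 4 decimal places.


Answer: Price = V(0,0) = 0.1582

Derivation:
dt = T/N = 0.375000
u = exp(sigma*sqrt(dt)) = 1.444009; d = 1/u = 0.692516
p = (exp((r-q)*dt) - d) / (u - d) = 0.426239
Discount per step: exp(-r*dt) = 0.977018
Stock lattice S(k, i) with i counting down-moves:
  k=0: S(0,0) = 1.1400
  k=1: S(1,0) = 1.6462; S(1,1) = 0.7895
  k=2: S(2,0) = 2.3771; S(2,1) = 1.1400; S(2,2) = 0.5467
Terminal payoffs V(N, i) = max(K - S_T, 0):
  V(2,0) = 0.000000; V(2,1) = 0.000000; V(2,2) = 0.503280
Backward induction: V(k, i) = exp(-r*dt) * [p * V(k+1, i) + (1-p) * V(k+1, i+1)].
  V(1,0) = exp(-r*dt) * [p*0.000000 + (1-p)*0.000000] = 0.000000
  V(1,1) = exp(-r*dt) * [p*0.000000 + (1-p)*0.503280] = 0.282126
  V(0,0) = exp(-r*dt) * [p*0.000000 + (1-p)*0.282126] = 0.158153


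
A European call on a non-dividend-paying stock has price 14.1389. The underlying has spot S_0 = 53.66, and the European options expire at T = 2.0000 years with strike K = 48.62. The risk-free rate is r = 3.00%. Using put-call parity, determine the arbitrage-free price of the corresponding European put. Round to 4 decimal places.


Put-call parity: C - P = S_0 * exp(-qT) - K * exp(-rT).
S_0 * exp(-qT) = 53.6600 * 1.00000000 = 53.66000000
K * exp(-rT) = 48.6200 * 0.94176453 = 45.78859162
P = C - S*exp(-qT) + K*exp(-rT)
P = 14.1389 - 53.66000000 + 45.78859162 = 6.2675

Answer: Put price = 6.2675


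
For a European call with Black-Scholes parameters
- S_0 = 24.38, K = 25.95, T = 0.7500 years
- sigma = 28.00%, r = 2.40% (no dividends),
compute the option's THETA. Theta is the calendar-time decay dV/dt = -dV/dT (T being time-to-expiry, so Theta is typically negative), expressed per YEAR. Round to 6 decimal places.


Answer: Theta = -1.802010

Derivation:
d1 = -0.0618939513; d2 = -0.3043810643
phi(d1) = 0.3981788655; exp(-qT) = 1.0000000000; exp(-rT) = 0.9821610324
Theta = -S*exp(-qT)*phi(d1)*sigma/(2*sqrt(T)) - r*K*exp(-rT)*N(d2) + q*S*exp(-qT)*N(d1)
N(d1) = 0.4753236422; N(d2) = 0.3804187962; sqrt(T) = 0.8660254038
Term 1 = -24.3800 * 1.0000000000 * 0.3981788655 * 0.2800 / (2 * 0.8660254038) = -1.5693120522
Term 2 = -0.0240 * 25.9500 * 0.9821610324 * 0.3804187962 = -0.2326983320
Term 3 = 0 (no dividend yield, q = 0)
Theta = -1.5693120522 + (-0.2326983320) + (0.0000000000) = -1.802010


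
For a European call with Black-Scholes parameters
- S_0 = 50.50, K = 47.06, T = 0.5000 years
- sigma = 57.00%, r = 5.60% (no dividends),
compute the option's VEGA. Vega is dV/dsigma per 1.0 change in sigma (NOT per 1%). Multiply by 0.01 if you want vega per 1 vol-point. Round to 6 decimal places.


Answer: Vega = 12.896906

Derivation:
d1 = 0.4460353977; d2 = 0.0429845324
phi(d1) = 0.3611679038; exp(-qT) = 1.0000000000; exp(-rT) = 0.9723883668
Vega = S * exp(-qT) * phi(d1) * sqrt(T) = 50.5000 * 1.0000000000 * 0.3611679038 * 0.7071067812 = 12.896906


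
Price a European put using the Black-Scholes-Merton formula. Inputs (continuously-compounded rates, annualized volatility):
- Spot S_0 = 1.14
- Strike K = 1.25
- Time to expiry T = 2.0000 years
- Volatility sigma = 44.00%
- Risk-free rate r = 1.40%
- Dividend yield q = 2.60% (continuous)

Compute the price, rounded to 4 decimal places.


d1 = (ln(S/K) + (r - q + 0.5*sigma^2) * T) / (sigma * sqrt(T)) = 0.12452265
d2 = d1 - sigma * sqrt(T) = -0.49773132
exp(-rT) = 0.97238837; exp(-qT) = 0.94932887
P = K * exp(-rT) * N(-d2) - S_0 * exp(-qT) * N(-d1)
N(-d1) = 0.45045074; N(-d2) = 0.69066329
P = 1.2500 * 0.97238837 * 0.69066329 - 1.1400 * 0.94932887 * 0.45045074 = 0.3520

Answer: Price = 0.3520


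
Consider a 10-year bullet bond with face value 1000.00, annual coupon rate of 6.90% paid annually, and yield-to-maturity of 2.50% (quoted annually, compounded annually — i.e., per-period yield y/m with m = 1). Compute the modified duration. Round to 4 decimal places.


Coupon per period c = face * coupon_rate / m = 69.000000
Periods per year m = 1; per-period yield y/m = 0.025000
Number of cashflows N = 10
Cashflows (t years, CF_t, discount factor 1/(1+y/m)^(m*t), PV):
  t = 1.0000: CF_t = 69.000000, DF = 0.975610, PV = 67.317073
  t = 2.0000: CF_t = 69.000000, DF = 0.951814, PV = 65.675193
  t = 3.0000: CF_t = 69.000000, DF = 0.928599, PV = 64.073359
  t = 4.0000: CF_t = 69.000000, DF = 0.905951, PV = 62.510594
  t = 5.0000: CF_t = 69.000000, DF = 0.883854, PV = 60.985946
  t = 6.0000: CF_t = 69.000000, DF = 0.862297, PV = 59.498484
  t = 7.0000: CF_t = 69.000000, DF = 0.841265, PV = 58.047301
  t = 8.0000: CF_t = 69.000000, DF = 0.820747, PV = 56.631513
  t = 9.0000: CF_t = 69.000000, DF = 0.800728, PV = 55.250257
  t = 10.0000: CF_t = 1069.000000, DF = 0.781198, PV = 835.101091
Price P = sum_t PV_t = 1385.090813
First compute Macaulay numerator sum_t t * PV_t:
  t * PV_t at t = 1.0000: 67.317073
  t * PV_t at t = 2.0000: 131.350387
  t * PV_t at t = 3.0000: 192.220078
  t * PV_t at t = 4.0000: 250.042378
  t * PV_t at t = 5.0000: 304.929729
  t * PV_t at t = 6.0000: 356.990903
  t * PV_t at t = 7.0000: 406.331109
  t * PV_t at t = 8.0000: 453.052107
  t * PV_t at t = 9.0000: 497.252313
  t * PV_t at t = 10.0000: 8351.010914
Macaulay duration D = 11010.496990 / 1385.090813 = 7.949296
Modified duration = D / (1 + y/m) = 7.949296 / (1 + 0.025000) = 7.755411

Answer: Modified duration = 7.7554


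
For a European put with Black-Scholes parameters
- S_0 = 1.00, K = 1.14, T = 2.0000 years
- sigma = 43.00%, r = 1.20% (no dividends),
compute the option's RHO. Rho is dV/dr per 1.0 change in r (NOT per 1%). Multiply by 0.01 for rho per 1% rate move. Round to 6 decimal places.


Answer: Rho = -1.523442

Derivation:
d1 = 0.1280549621; d2 = -0.4800568697
phi(d1) = 0.3956847107; exp(-qT) = 1.0000000000; exp(-rT) = 0.9762857098
N(-d2) = 0.6844065222
Rho = -K*T*exp(-rT)*N(-d2) = -1.1400 * 2.0000 * 0.9762857098 * 0.6844065222 = -1.523442


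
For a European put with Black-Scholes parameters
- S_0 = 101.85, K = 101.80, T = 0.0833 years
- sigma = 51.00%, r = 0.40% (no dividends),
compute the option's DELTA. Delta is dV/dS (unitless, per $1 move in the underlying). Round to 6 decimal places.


Answer: Delta = -0.468438

Derivation:
d1 = 0.0791970773; d2 = -0.0679977936
phi(d1) = 0.3976931219; exp(-qT) = 1.0000000000; exp(-rT) = 0.9996668555
N(-d1) = 0.4684379347
Delta = -exp(-qT) * N(-d1) = -1.0000000000 * 0.4684379347 = -0.468438


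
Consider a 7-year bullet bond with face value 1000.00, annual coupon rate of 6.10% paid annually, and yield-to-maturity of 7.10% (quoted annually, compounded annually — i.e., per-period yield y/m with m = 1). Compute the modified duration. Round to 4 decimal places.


Coupon per period c = face * coupon_rate / m = 61.000000
Periods per year m = 1; per-period yield y/m = 0.071000
Number of cashflows N = 7
Cashflows (t years, CF_t, discount factor 1/(1+y/m)^(m*t), PV):
  t = 1.0000: CF_t = 61.000000, DF = 0.933707, PV = 56.956116
  t = 2.0000: CF_t = 61.000000, DF = 0.871808, PV = 53.180314
  t = 3.0000: CF_t = 61.000000, DF = 0.814013, PV = 49.654821
  t = 4.0000: CF_t = 61.000000, DF = 0.760050, PV = 46.363045
  t = 5.0000: CF_t = 61.000000, DF = 0.709664, PV = 43.289491
  t = 6.0000: CF_t = 61.000000, DF = 0.662618, PV = 40.419693
  t = 7.0000: CF_t = 1061.000000, DF = 0.618691, PV = 656.431009
Price P = sum_t PV_t = 946.294488
First compute Macaulay numerator sum_t t * PV_t:
  t * PV_t at t = 1.0000: 56.956116
  t * PV_t at t = 2.0000: 106.360627
  t * PV_t at t = 3.0000: 148.964464
  t * PV_t at t = 4.0000: 185.452180
  t * PV_t at t = 5.0000: 216.447456
  t * PV_t at t = 6.0000: 242.518158
  t * PV_t at t = 7.0000: 4595.017060
Macaulay duration D = 5551.716059 / 946.294488 = 5.866795
Modified duration = D / (1 + y/m) = 5.866795 / (1 + 0.071000) = 5.477867

Answer: Modified duration = 5.4779


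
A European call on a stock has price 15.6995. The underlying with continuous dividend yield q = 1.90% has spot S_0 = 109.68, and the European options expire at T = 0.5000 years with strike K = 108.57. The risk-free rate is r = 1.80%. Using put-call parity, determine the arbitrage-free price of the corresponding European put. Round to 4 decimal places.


Answer: Put price = 14.6538

Derivation:
Put-call parity: C - P = S_0 * exp(-qT) - K * exp(-rT).
S_0 * exp(-qT) = 109.6800 * 0.99054498 = 108.64297367
K * exp(-rT) = 108.5700 * 0.99104038 = 107.59725392
P = C - S*exp(-qT) + K*exp(-rT)
P = 15.6995 - 108.64297367 + 107.59725392 = 14.6538


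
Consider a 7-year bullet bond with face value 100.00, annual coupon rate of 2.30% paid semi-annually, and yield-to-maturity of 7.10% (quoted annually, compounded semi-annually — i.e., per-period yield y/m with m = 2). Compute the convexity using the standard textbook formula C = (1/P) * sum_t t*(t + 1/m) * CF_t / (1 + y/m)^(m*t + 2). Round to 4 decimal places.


Coupon per period c = face * coupon_rate / m = 1.150000
Periods per year m = 2; per-period yield y/m = 0.035500
Number of cashflows N = 14
Cashflows (t years, CF_t, discount factor 1/(1+y/m)^(m*t), PV):
  t = 0.5000: CF_t = 1.150000, DF = 0.965717, PV = 1.110575
  t = 1.0000: CF_t = 1.150000, DF = 0.932609, PV = 1.072501
  t = 1.5000: CF_t = 1.150000, DF = 0.900637, PV = 1.035732
  t = 2.0000: CF_t = 1.150000, DF = 0.869760, PV = 1.000224
  t = 2.5000: CF_t = 1.150000, DF = 0.839942, PV = 0.965934
  t = 3.0000: CF_t = 1.150000, DF = 0.811147, PV = 0.932819
  t = 3.5000: CF_t = 1.150000, DF = 0.783338, PV = 0.900839
  t = 4.0000: CF_t = 1.150000, DF = 0.756483, PV = 0.869955
  t = 4.5000: CF_t = 1.150000, DF = 0.730549, PV = 0.840131
  t = 5.0000: CF_t = 1.150000, DF = 0.705503, PV = 0.811329
  t = 5.5000: CF_t = 1.150000, DF = 0.681316, PV = 0.783514
  t = 6.0000: CF_t = 1.150000, DF = 0.657959, PV = 0.756653
  t = 6.5000: CF_t = 1.150000, DF = 0.635402, PV = 0.730712
  t = 7.0000: CF_t = 101.150000, DF = 0.613619, PV = 62.067527
Price P = sum_t PV_t = 73.878444
Convexity numerator sum_t t*(t + 1/m) * CF_t / (1+y/m)^(m*t + 2):
  t = 0.5000: term = 0.517866
  t = 1.0000: term = 1.500337
  t = 1.5000: term = 2.897801
  t = 2.0000: term = 4.664093
  t = 2.5000: term = 6.756292
  t = 3.0000: term = 9.134532
  t = 3.5000: term = 11.761831
  t = 4.0000: term = 14.603916
  t = 4.5000: term = 17.629063
  t = 5.0000: term = 20.807950
  t = 5.5000: term = 24.113510
  t = 6.0000: term = 27.520797
  t = 6.5000: term = 31.006853
  t = 7.0000: term = 3038.949889
Convexity = (1/P) * sum = 3211.864730 / 73.878444 = 43.474991

Answer: Convexity = 43.4750


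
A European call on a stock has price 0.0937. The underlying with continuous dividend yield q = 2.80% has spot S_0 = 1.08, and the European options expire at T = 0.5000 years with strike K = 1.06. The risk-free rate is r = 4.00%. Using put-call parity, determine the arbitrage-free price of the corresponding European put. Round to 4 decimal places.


Answer: Put price = 0.0677

Derivation:
Put-call parity: C - P = S_0 * exp(-qT) - K * exp(-rT).
S_0 * exp(-qT) = 1.0800 * 0.98609754 = 1.06498535
K * exp(-rT) = 1.0600 * 0.98019867 = 1.03901059
P = C - S*exp(-qT) + K*exp(-rT)
P = 0.0937 - 1.06498535 + 1.03901059 = 0.0677


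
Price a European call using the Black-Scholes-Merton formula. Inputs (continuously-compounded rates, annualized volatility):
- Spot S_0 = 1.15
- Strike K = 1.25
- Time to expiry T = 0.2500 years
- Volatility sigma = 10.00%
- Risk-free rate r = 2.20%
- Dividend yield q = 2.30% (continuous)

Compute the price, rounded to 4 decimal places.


d1 = (ln(S/K) + (r - q + 0.5*sigma^2) * T) / (sigma * sqrt(T)) = -1.64763218
d2 = d1 - sigma * sqrt(T) = -1.69763218
exp(-rT) = 0.99451510; exp(-qT) = 0.99426650
C = S_0 * exp(-qT) * N(d1) - K * exp(-rT) * N(d2)
N(d1) = 0.04971409; N(d2) = 0.04478860
C = 1.1500 * 0.99426650 * 0.04971409 - 1.2500 * 0.99451510 * 0.04478860 = 0.0012

Answer: Price = 0.0012


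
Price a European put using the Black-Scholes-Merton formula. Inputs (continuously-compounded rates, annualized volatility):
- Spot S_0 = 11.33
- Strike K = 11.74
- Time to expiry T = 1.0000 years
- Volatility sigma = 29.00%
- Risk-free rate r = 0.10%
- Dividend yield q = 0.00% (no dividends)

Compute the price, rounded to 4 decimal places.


d1 = (ln(S/K) + (r - q + 0.5*sigma^2) * T) / (sigma * sqrt(T)) = 0.02586986
d2 = d1 - sigma * sqrt(T) = -0.26413014
exp(-rT) = 0.99900050; exp(-qT) = 1.00000000
P = K * exp(-rT) * N(-d2) - S_0 * exp(-qT) * N(-d1)
N(-d1) = 0.48968057; N(-d2) = 0.60416018
P = 11.7400 * 0.99900050 * 0.60416018 - 11.3300 * 1.00000000 * 0.48968057 = 1.5377

Answer: Price = 1.5377


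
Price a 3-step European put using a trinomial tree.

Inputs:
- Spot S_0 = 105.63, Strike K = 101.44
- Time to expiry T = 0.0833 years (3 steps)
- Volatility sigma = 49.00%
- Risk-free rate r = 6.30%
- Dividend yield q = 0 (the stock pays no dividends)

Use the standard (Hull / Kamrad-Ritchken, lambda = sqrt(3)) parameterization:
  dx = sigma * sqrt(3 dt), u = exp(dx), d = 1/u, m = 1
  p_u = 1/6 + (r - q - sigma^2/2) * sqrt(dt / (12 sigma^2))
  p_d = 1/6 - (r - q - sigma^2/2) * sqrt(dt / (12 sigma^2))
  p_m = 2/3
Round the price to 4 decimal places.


dt = T/N = 0.027767; dx = sigma*sqrt(3*dt) = 0.141423
u = exp(dx) = 1.151911; d = 1/u = 0.868122
p_u = 0.161066, p_m = 0.666667, p_d = 0.172267
Discount per step: exp(-r*dt) = 0.998252
Stock lattice S(k, j) with j the centered position index:
  k=0: S(0,+0) = 105.6300
  k=1: S(1,-1) = 91.6998; S(1,+0) = 105.6300; S(1,+1) = 121.6764
  k=2: S(2,-2) = 79.6066; S(2,-1) = 91.6998; S(2,+0) = 105.6300; S(2,+1) = 121.6764; S(2,+2) = 140.1604
  k=3: S(3,-3) = 69.1083; S(3,-2) = 79.6066; S(3,-1) = 91.6998; S(3,+0) = 105.6300; S(3,+1) = 121.6764; S(3,+2) = 140.1604; S(3,+3) = 161.4523
Terminal payoffs V(N, j) = max(K - S_T, 0):
  V(3,-3) = 32.331699; V(3,-2) = 21.833370; V(3,-1) = 9.740227; V(3,+0) = 0.000000; V(3,+1) = 0.000000; V(3,+2) = 0.000000; V(3,+3) = 0.000000
Backward induction: V(k, j) = exp(-r*dt) * [p_u * V(k+1, j+1) + p_m * V(k+1, j) + p_d * V(k+1, j-1)]
  V(2,-2) = exp(-r*dt) * [p_u*9.740227 + p_m*21.833370 + p_d*32.331699] = 21.656176
  V(2,-1) = exp(-r*dt) * [p_u*0.000000 + p_m*9.740227 + p_d*21.833370] = 10.236736
  V(2,+0) = exp(-r*dt) * [p_u*0.000000 + p_m*0.000000 + p_d*9.740227] = 1.674989
  V(2,+1) = exp(-r*dt) * [p_u*0.000000 + p_m*0.000000 + p_d*0.000000] = 0.000000
  V(2,+2) = exp(-r*dt) * [p_u*0.000000 + p_m*0.000000 + p_d*0.000000] = 0.000000
  V(1,-1) = exp(-r*dt) * [p_u*1.674989 + p_m*10.236736 + p_d*21.656176] = 10.806005
  V(1,+0) = exp(-r*dt) * [p_u*0.000000 + p_m*1.674989 + p_d*10.236736] = 2.875080
  V(1,+1) = exp(-r*dt) * [p_u*0.000000 + p_m*0.000000 + p_d*1.674989] = 0.288041
  V(0,+0) = exp(-r*dt) * [p_u*0.288041 + p_m*2.875080 + p_d*10.806005] = 3.817949

Answer: Price = V(0,0) = 3.8179


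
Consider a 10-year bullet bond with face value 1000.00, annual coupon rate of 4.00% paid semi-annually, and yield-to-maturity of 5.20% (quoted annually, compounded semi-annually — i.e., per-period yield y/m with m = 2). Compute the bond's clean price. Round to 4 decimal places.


Answer: Price = 907.3425

Derivation:
Coupon per period c = face * coupon_rate / m = 20.000000
Periods per year m = 2; per-period yield y/m = 0.026000
Number of cashflows N = 20
Cashflows (t years, CF_t, discount factor 1/(1+y/m)^(m*t), PV):
  t = 0.5000: CF_t = 20.000000, DF = 0.974659, PV = 19.493177
  t = 1.0000: CF_t = 20.000000, DF = 0.949960, PV = 18.999198
  t = 1.5000: CF_t = 20.000000, DF = 0.925887, PV = 18.517737
  t = 2.0000: CF_t = 20.000000, DF = 0.902424, PV = 18.048477
  t = 2.5000: CF_t = 20.000000, DF = 0.879555, PV = 17.591108
  t = 3.0000: CF_t = 20.000000, DF = 0.857266, PV = 17.145329
  t = 3.5000: CF_t = 20.000000, DF = 0.835542, PV = 16.710847
  t = 4.0000: CF_t = 20.000000, DF = 0.814369, PV = 16.287376
  t = 4.5000: CF_t = 20.000000, DF = 0.793732, PV = 15.874635
  t = 5.0000: CF_t = 20.000000, DF = 0.773618, PV = 15.472354
  t = 5.5000: CF_t = 20.000000, DF = 0.754013, PV = 15.080267
  t = 6.0000: CF_t = 20.000000, DF = 0.734906, PV = 14.698116
  t = 6.5000: CF_t = 20.000000, DF = 0.716282, PV = 14.325649
  t = 7.0000: CF_t = 20.000000, DF = 0.698131, PV = 13.962621
  t = 7.5000: CF_t = 20.000000, DF = 0.680440, PV = 13.608792
  t = 8.0000: CF_t = 20.000000, DF = 0.663197, PV = 13.263930
  t = 8.5000: CF_t = 20.000000, DF = 0.646390, PV = 12.927807
  t = 9.0000: CF_t = 20.000000, DF = 0.630010, PV = 12.600202
  t = 9.5000: CF_t = 20.000000, DF = 0.614045, PV = 12.280898
  t = 10.0000: CF_t = 1020.000000, DF = 0.598484, PV = 610.454018
Price P = sum_t PV_t = 907.342538


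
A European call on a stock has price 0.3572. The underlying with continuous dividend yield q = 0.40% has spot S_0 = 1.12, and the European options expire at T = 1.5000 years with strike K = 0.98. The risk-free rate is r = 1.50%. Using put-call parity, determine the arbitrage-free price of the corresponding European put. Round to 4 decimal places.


Answer: Put price = 0.2021

Derivation:
Put-call parity: C - P = S_0 * exp(-qT) - K * exp(-rT).
S_0 * exp(-qT) = 1.1200 * 0.99401796 = 1.11330012
K * exp(-rT) = 0.9800 * 0.97775124 = 0.95819621
P = C - S*exp(-qT) + K*exp(-rT)
P = 0.3572 - 1.11330012 + 0.95819621 = 0.2021


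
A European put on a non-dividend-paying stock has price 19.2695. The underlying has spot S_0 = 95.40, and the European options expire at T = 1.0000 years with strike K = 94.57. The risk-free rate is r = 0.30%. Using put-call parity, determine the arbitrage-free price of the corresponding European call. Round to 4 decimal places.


Put-call parity: C - P = S_0 * exp(-qT) - K * exp(-rT).
S_0 * exp(-qT) = 95.4000 * 1.00000000 = 95.40000000
K * exp(-rT) = 94.5700 * 0.99700450 = 94.28671514
C = P + S*exp(-qT) - K*exp(-rT)
C = 19.2695 + 95.40000000 - 94.28671514 = 20.3828

Answer: Call price = 20.3828


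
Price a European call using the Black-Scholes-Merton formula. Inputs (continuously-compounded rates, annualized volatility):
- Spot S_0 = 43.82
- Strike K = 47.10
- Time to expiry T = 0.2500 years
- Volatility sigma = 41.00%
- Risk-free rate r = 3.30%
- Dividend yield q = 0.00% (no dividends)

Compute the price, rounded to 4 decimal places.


Answer: Price = 2.4266

Derivation:
d1 = (ln(S/K) + (r - q + 0.5*sigma^2) * T) / (sigma * sqrt(T)) = -0.20936667
d2 = d1 - sigma * sqrt(T) = -0.41436667
exp(-rT) = 0.99178394; exp(-qT) = 1.00000000
C = S_0 * exp(-qT) * N(d1) - K * exp(-rT) * N(d2)
N(d1) = 0.41708101; N(d2) = 0.33930280
C = 43.8200 * 1.00000000 * 0.41708101 - 47.1000 * 0.99178394 * 0.33930280 = 2.4266


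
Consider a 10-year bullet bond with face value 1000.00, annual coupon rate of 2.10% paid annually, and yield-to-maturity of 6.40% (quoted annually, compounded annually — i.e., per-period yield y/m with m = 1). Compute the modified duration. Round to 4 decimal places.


Answer: Modified duration = 8.3629

Derivation:
Coupon per period c = face * coupon_rate / m = 21.000000
Periods per year m = 1; per-period yield y/m = 0.064000
Number of cashflows N = 10
Cashflows (t years, CF_t, discount factor 1/(1+y/m)^(m*t), PV):
  t = 1.0000: CF_t = 21.000000, DF = 0.939850, PV = 19.736842
  t = 2.0000: CF_t = 21.000000, DF = 0.883317, PV = 18.549664
  t = 3.0000: CF_t = 21.000000, DF = 0.830185, PV = 17.433894
  t = 4.0000: CF_t = 21.000000, DF = 0.780249, PV = 16.385239
  t = 5.0000: CF_t = 21.000000, DF = 0.733317, PV = 15.399661
  t = 6.0000: CF_t = 21.000000, DF = 0.689208, PV = 14.473365
  t = 7.0000: CF_t = 21.000000, DF = 0.647752, PV = 13.602787
  t = 8.0000: CF_t = 21.000000, DF = 0.608789, PV = 12.784574
  t = 9.0000: CF_t = 21.000000, DF = 0.572170, PV = 12.015577
  t = 10.0000: CF_t = 1021.000000, DF = 0.537754, PV = 549.046924
Price P = sum_t PV_t = 689.428528
First compute Macaulay numerator sum_t t * PV_t:
  t * PV_t at t = 1.0000: 19.736842
  t * PV_t at t = 2.0000: 37.099327
  t * PV_t at t = 3.0000: 52.301683
  t * PV_t at t = 4.0000: 65.540956
  t * PV_t at t = 5.0000: 76.998304
  t * PV_t at t = 6.0000: 86.840192
  t * PV_t at t = 7.0000: 95.219509
  t * PV_t at t = 8.0000: 102.276594
  t * PV_t at t = 9.0000: 108.140196
  t * PV_t at t = 10.0000: 5490.469236
Macaulay duration D = 6134.622841 / 689.428528 = 8.898127
Modified duration = D / (1 + y/m) = 8.898127 / (1 + 0.064000) = 8.362902


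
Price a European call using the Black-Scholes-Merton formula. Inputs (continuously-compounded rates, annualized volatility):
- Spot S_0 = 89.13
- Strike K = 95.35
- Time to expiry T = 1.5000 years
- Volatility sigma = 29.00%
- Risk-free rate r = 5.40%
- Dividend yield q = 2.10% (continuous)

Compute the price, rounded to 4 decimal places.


d1 = (ln(S/K) + (r - q + 0.5*sigma^2) * T) / (sigma * sqrt(T)) = 0.12702616
d2 = d1 - sigma * sqrt(T) = -0.22814985
exp(-rT) = 0.92219369; exp(-qT) = 0.96899096
C = S_0 * exp(-qT) * N(d1) - K * exp(-rT) * N(d2)
N(d1) = 0.55054015; N(d2) = 0.40976487
C = 89.1300 * 0.96899096 * 0.55054015 - 95.3500 * 0.92219369 * 0.40976487 = 11.5169

Answer: Price = 11.5169


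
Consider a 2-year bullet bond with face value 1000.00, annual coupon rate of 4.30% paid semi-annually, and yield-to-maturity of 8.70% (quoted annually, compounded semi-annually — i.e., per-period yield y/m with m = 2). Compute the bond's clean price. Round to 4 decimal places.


Coupon per period c = face * coupon_rate / m = 21.500000
Periods per year m = 2; per-period yield y/m = 0.043500
Number of cashflows N = 4
Cashflows (t years, CF_t, discount factor 1/(1+y/m)^(m*t), PV):
  t = 0.5000: CF_t = 21.500000, DF = 0.958313, PV = 20.603737
  t = 1.0000: CF_t = 21.500000, DF = 0.918365, PV = 19.744837
  t = 1.5000: CF_t = 21.500000, DF = 0.880081, PV = 18.921741
  t = 2.0000: CF_t = 1021.500000, DF = 0.843393, PV = 861.526335
Price P = sum_t PV_t = 920.796651

Answer: Price = 920.7967


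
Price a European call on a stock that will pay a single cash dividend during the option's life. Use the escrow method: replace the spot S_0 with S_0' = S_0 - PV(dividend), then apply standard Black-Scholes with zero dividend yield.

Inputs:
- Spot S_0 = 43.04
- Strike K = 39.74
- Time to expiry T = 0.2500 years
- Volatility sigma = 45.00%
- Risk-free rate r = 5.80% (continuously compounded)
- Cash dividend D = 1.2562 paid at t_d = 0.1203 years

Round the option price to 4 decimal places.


Answer: Price = 5.0872

Derivation:
PV(D) = D * exp(-r * t_d) = 1.2562 * 0.99304689 = 1.24746550
S_0' = S_0 - PV(D) = 43.0400 - 1.24746550 = 41.79253450
d1 = (ln(S_0'/K) + (r + sigma^2/2)*T) / (sigma*sqrt(T)) = 0.40076438
d2 = d1 - sigma*sqrt(T) = 0.17576438
exp(-rT) = 0.98560462
N(d1) = 0.65570320; N(d2) = 0.56976047
C = S_0' * N(d1) - K * exp(-rT) * N(d2) = 41.79253450 * 0.65570320 - 39.7400 * 0.98560462 * 0.56976047 = 5.0872


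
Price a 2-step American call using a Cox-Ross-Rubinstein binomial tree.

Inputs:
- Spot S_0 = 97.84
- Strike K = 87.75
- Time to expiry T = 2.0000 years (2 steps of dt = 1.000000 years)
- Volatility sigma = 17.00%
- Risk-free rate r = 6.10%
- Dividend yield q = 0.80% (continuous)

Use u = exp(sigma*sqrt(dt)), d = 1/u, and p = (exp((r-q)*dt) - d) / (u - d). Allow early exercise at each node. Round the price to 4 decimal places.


dt = T/N = 1.000000
u = exp(sigma*sqrt(dt)) = 1.185305; d = 1/u = 0.843665
p = (exp((r-q)*dt) - d) / (u - d) = 0.616921
Discount per step: exp(-r*dt) = 0.940823
Stock lattice S(k, i) with i counting down-moves:
  k=0: S(0,0) = 97.8400
  k=1: S(1,0) = 115.9702; S(1,1) = 82.5442
  k=2: S(2,0) = 137.4601; S(2,1) = 97.8400; S(2,2) = 69.6396
Terminal payoffs V(N, i) = max(S_T - K, 0):
  V(2,0) = 49.710072; V(2,1) = 10.090000; V(2,2) = 0.000000
Backward induction: V(k, i) = exp(-r*dt) * [p * V(k+1, i) + (1-p) * V(k+1, i+1)]; then take max(V_cont, immediate exercise) for American.
  V(1,0) = exp(-r*dt) * [p*49.710072 + (1-p)*10.090000] = 32.488927; exercise = 28.220227; V(1,0) = max -> 32.488927
  V(1,1) = exp(-r*dt) * [p*10.090000 + (1-p)*0.000000] = 5.856371; exercise = 0.000000; V(1,1) = max -> 5.856371
  V(0,0) = exp(-r*dt) * [p*32.488927 + (1-p)*5.856371] = 20.967702; exercise = 10.090000; V(0,0) = max -> 20.967702

Answer: Price = V(0,0) = 20.9677


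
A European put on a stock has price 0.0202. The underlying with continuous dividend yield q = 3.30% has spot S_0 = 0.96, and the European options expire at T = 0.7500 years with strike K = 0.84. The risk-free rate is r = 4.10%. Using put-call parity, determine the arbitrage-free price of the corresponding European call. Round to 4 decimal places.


Answer: Call price = 0.1422

Derivation:
Put-call parity: C - P = S_0 * exp(-qT) - K * exp(-rT).
S_0 * exp(-qT) = 0.9600 * 0.97555377 = 0.93653162
K * exp(-rT) = 0.8400 * 0.96971797 = 0.81456310
C = P + S*exp(-qT) - K*exp(-rT)
C = 0.0202 + 0.93653162 - 0.81456310 = 0.1422


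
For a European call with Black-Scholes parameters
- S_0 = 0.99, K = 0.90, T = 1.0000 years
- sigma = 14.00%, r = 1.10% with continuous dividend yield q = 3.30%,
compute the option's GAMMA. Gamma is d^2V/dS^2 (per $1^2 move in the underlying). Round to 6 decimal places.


Answer: Gamma = 2.335014

Derivation:
d1 = 0.5936441415; d2 = 0.4536441415
phi(d1) = 0.3344910298; exp(-qT) = 0.9675385596; exp(-rT) = 0.9890602788
Gamma = exp(-qT) * phi(d1) / (S * sigma * sqrt(T)) = 0.9675385596 * 0.3344910298 / (0.9900 * 0.1400 * 1.0000000000) = 2.335014
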